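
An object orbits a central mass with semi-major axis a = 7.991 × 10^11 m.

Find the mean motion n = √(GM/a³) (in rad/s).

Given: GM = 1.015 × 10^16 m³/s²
a = 7.991 × 10^11 m
GM = 1.015 × 10^16 m³/s²
a³ = 5.10274 × 10^35 m³
GM/a³ = (1.015 × 10^16) / (5.10274 × 10^35) = 1.98913 × 10^-20 s⁻²
n = √(GM/a³) = 1.41036 × 10^-10 rad/s ≈ 1.41 × 10^-10 rad/s

Final answer: n = 1.41 × 10^-10 rad/s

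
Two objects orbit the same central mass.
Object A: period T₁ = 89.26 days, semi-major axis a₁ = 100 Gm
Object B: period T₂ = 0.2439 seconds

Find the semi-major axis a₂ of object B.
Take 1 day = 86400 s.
T₁ = 89.26 days = 7.71206 × 10^6 s
T₂ = 0.2439 seconds
a₁ = 100 Gm = 1 × 10^11 m
Kepler's third law: (T₂/T₁)² = (a₂/a₁)³  ⇒  a₂ = a₁ (T₂/T₁)^(2/3)
T₂/T₁ = 3.16258 × 10^-8
(T₂/T₁)^(2/3) = 1.00006 × 10^-5
a₂ = 1 × 10^11 m × 1.00006 × 10^-5 = 1.00006 × 10^6 m ≈ 1 Mm

Final answer: a₂ = 1 Mm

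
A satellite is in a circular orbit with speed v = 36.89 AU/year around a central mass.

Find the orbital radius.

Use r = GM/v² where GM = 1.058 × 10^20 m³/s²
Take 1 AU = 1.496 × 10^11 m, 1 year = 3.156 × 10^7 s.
v = 36.89 AU/year = 174865 m/s
GM = 1.058 × 10^20 m³/s²
v² = 3.05778 × 10^10 m²/s²
r = GM/v² = (1.058 × 10^20) / (3.05778 × 10^10) = 3.46002 × 10^9 m ≈ 0.02313 AU

Final answer: 0.02313 AU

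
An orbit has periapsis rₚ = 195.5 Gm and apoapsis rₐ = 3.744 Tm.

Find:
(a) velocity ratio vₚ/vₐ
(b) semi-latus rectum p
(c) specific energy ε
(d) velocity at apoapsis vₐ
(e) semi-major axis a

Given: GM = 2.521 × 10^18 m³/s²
rₚ = 195.5 Gm = 1.955 × 10^11 m
rₐ = 3.744 Tm = 3.744 × 10^12 m
GM = 2.521 × 10^18 m³/s²
a = (rₚ + rₐ)/2 = 1.96975 × 10^12 m
e = (rₐ − rₚ)/(rₐ + rₚ) = (3.5485 × 10^12) / (3.9395 × 10^12) = 0.900749
(a) vₚ/vₐ = rₐ/rₚ (angular momentum) = (3.744 × 10^12) / (1.955 × 10^11) = 19.1509 ≈ 19.15
(b) 1 − e² = 0.188652;  p = a(1 − e²) = 1.96975 × 10^12 × 0.188652 = 3.71596 × 10^11 m ≈ 371.6 Gm
(c) 2a = 3.9395 × 10^12 m;  ε = −GM/(2a) = -639929 J/kg ≈ -639.9 kJ/kg
(d) vₐ² = GM (2/rₐ − 1/a) = 2.521 × 10^18 × (5.34188 × 10^-13 − 5.07679 × 10^-13) = 66830.2 m²/s²;  vₐ = 258.515 m/s ≈ 258.5 m/s
(e) a = 1.96975 × 10^12 m ≈ 1.97 Tm

Final answer:
(a) velocity ratio vₚ/vₐ = 19.15
(b) semi-latus rectum p = 371.6 Gm
(c) specific energy ε = -639.9 kJ/kg
(d) velocity at apoapsis vₐ = 258.5 m/s
(e) semi-major axis a = 1.97 Tm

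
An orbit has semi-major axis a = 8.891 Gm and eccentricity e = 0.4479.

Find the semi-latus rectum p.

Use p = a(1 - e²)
a = 8.891 Gm = 8.891 × 10^9 m
e = 0.4479,  e² = 0.200614,  1 − e² = 0.799386
p = a(1 − e²) = 8.891 × 10^9 m × 0.799386 = 7.10734 × 10^9 m ≈ 7.107 Gm

Final answer: p = 7.107 Gm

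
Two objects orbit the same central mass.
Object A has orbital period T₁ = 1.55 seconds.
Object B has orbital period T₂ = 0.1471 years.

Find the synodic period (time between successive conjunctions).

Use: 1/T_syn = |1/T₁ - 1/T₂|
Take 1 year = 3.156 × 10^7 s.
T₁ = 1.55 seconds
T₂ = 0.1471 years = 4.64248 × 10^6 s
1/T₁ = 0.645161 s⁻¹
1/T₂ = 2.15402 × 10^-7 s⁻¹
|1/T₁ − 1/T₂| = 0.645161 s⁻¹
T_syn = 1 / |1/T₁ − 1/T₂| = 1.55 s ≈ 1.55 seconds

Final answer: T_syn = 1.55 seconds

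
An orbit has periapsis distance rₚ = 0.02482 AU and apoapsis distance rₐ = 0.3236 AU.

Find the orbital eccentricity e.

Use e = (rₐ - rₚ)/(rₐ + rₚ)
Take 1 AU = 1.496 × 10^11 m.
rₚ = 0.02482 AU = 3.71307 × 10^9 m
rₐ = 0.3236 AU = 4.84106 × 10^10 m
rₐ − rₚ = 4.46975 × 10^10 m
rₐ + rₚ = 5.21236 × 10^10 m
e = (rₐ − rₚ)/(rₐ + rₚ) = 0.857528

Final answer: e = 0.8575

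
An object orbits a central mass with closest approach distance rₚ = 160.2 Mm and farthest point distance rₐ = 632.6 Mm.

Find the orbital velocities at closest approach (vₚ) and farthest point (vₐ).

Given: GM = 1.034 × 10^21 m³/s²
rₚ = 160.2 Mm = 1.602 × 10^8 m
rₐ = 632.6 Mm = 6.326 × 10^8 m
GM = 1.034 × 10^21 m³/s²
a = (rₚ + rₐ)/2 = 3.964 × 10^8 m
Vis-viva: v² = GM (2/r − 1/a)
vₚ² = 1.034 × 10^21 × (1.24844 × 10^-8 − 2.5227 × 10^-9) = 1.03004 × 10^13 m²/s²
vₚ = 3.20942 × 10^6 m/s ≈ 3209 km/s
vₐ² = 1.034 × 10^21 × (3.16156 × 10^-9 − 2.5227 × 10^-9) = 6.60572 × 10^11 m²/s²
vₐ = 812756 m/s ≈ 812.8 km/s

Final answer: vₚ = 3209 km/s, vₐ = 812.8 km/s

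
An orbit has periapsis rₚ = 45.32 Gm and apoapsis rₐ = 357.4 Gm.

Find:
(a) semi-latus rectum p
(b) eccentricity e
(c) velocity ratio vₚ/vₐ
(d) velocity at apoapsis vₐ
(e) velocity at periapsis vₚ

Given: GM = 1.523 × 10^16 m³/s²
rₚ = 45.32 Gm = 4.532 × 10^10 m
rₐ = 357.4 Gm = 3.574 × 10^11 m
GM = 1.523 × 10^16 m³/s²
a = (rₚ + rₐ)/2 = 2.0136 × 10^11 m
e = (rₐ − rₚ)/(rₐ + rₚ) = (3.1208 × 10^11) / (4.0272 × 10^11) = 0.77493
(a) 1 − e² = 0.399483;  p = a(1 − e²) = 2.0136 × 10^11 × 0.399483 = 8.04398 × 10^10 m ≈ 80.44 Gm
(b) e = 0.77493 ≈ 0.7749
(c) vₚ/vₐ = rₐ/rₚ (angular momentum) = (3.574 × 10^11) / (4.532 × 10^10) = 7.88614 ≈ 7.886
(d) vₐ² = GM (2/rₐ − 1/a) = 1.523 × 10^16 × (5.59597 × 10^-12 − 4.96623 × 10^-12) = 9590.96 m²/s²;  vₐ = 97.9334 m/s ≈ 97.93 m/s
(e) vₚ² = GM (2/rₚ − 1/a) = 1.523 × 10^16 × (4.41306 × 10^-11 − 4.96623 × 10^-12) = 596474 m²/s²;  vₚ = 772.317 m/s ≈ 772.3 m/s

Final answer:
(a) semi-latus rectum p = 80.44 Gm
(b) eccentricity e = 0.7749
(c) velocity ratio vₚ/vₐ = 7.886
(d) velocity at apoapsis vₐ = 97.93 m/s
(e) velocity at periapsis vₚ = 772.3 m/s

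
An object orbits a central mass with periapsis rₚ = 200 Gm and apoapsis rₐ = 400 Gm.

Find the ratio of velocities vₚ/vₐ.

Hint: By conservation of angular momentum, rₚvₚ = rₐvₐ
rₚ = 200 Gm = 2 × 10^11 m
rₐ = 400 Gm = 4 × 10^11 m
rₚvₚ = rₐvₐ  ⇒  vₚ/vₐ = rₐ/rₚ
vₚ/vₐ = (4 × 10^11) / (2 × 10^11) = 2

Final answer: vₚ/vₐ = 2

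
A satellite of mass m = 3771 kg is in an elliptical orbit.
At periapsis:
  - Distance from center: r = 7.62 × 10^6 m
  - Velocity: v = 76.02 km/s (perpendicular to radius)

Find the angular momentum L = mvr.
r = 7.62 × 10^6 m
v = 76.02 km/s = 76020 m/s
vr = 76020 × 7.62 × 10^6 = 5.79272 × 10^11 m²/s
L = m × vr = 3771 × 5.79272 × 10^11 = 2.18444 × 10^15 kg·m²/s ≈ 2.184 × 10^15 kg·m²/s

Final answer: L = 2.184 × 10^15 kg·m²/s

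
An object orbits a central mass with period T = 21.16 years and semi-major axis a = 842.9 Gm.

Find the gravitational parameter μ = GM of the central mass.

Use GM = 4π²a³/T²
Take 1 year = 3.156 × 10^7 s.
T = 21.16 years = 6.6781 × 10^8 s
a = 842.9 Gm = 8.429 × 10^11 m
a³ = 5.98864 × 10^35 m³
T² = 4.4597 × 10^17 s²
GM = 4π² × (5.98864 × 10^35) / (4.4597 × 10^17) = 5.3013 × 10^19 m³/s²
GM ≈ 5.301 × 10^19 m³/s²

Final answer: GM = 5.301 × 10^19 m³/s²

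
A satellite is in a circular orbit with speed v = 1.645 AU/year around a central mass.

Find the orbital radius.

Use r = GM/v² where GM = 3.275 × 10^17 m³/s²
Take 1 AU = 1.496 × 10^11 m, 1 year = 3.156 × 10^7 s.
v = 1.645 AU/year = 7797.59 m/s
GM = 3.275 × 10^17 m³/s²
v² = 6.08024 × 10^7 m²/s²
r = GM/v² = (3.275 × 10^17) / (6.08024 × 10^7) = 5.3863 × 10^9 m ≈ 0.036 AU

Final answer: 0.036 AU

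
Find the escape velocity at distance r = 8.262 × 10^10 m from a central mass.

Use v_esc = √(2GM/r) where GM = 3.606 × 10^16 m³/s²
r = 8.262 × 10^10 m
GM = 3.606 × 10^16 m³/s²
2GM/r = 2 × (3.606 × 10^16) / (8.262 × 10^10) = 872912 m²/s²
v_esc = √(2GM/r) = 934.298 m/s ≈ 934.3 m/s

Final answer: 934.3 m/s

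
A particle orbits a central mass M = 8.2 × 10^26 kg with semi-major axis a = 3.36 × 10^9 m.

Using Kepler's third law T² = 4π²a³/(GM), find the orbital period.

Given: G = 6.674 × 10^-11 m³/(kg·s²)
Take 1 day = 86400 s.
M = 8.2 × 10^26 kg
GM = G × M = 6.674 × 10^-11 × 8.2 × 10^26 = 5.47268 × 10^16 m³/s²
a = 3.36 × 10^9 m
a³ = 3.79331 × 10^28 m³
T = 2π √(a³/GM) = 2π √((3.79331 × 10^28) / (5.47268 × 10^16)) = 2π × 832547 s
T = 5.23105 × 10^6 s ≈ 60.54 days

Final answer: 60.54 days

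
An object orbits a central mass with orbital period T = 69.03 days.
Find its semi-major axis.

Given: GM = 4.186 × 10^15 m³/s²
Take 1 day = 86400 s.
T = 69.03 days = 5.96419 × 10^6 s
GM = 4.186 × 10^15 m³/s²
Kepler's third law: a³ = GM T² / (4π²)
T² = 3.55716 × 10^13 s²
a³ = (4.186 × 10^15) × (3.55716 × 10^13) / (4π²) = 3.77175 × 10^27 m³
a = (a³)^(1/3) = 1.55661 × 10^9 m ≈ 1.557 Gm

Final answer: 1.557 Gm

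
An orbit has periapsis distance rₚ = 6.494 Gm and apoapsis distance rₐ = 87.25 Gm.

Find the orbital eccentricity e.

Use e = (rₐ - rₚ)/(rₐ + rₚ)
rₚ = 6.494 Gm = 6.494 × 10^9 m
rₐ = 87.25 Gm = 8.725 × 10^10 m
rₐ − rₚ = 8.0756 × 10^10 m
rₐ + rₚ = 9.3744 × 10^10 m
e = (rₐ − rₚ)/(rₐ + rₚ) = 0.861452

Final answer: e = 0.8615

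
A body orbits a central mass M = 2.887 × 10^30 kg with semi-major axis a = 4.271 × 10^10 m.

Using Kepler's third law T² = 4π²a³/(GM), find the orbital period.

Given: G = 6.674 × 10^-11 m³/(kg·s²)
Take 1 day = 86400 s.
M = 2.887 × 10^30 kg
GM = G × M = 6.674 × 10^-11 × 2.887 × 10^30 = 1.92678 × 10^20 m³/s²
a = 4.271 × 10^10 m
a³ = 7.79092 × 10^31 m³
T = 2π √(a³/GM) = 2π √((7.79092 × 10^31) / (1.92678 × 10^20)) = 2π × 635884 s
T = 3.99538 × 10^6 s ≈ 46.24 days

Final answer: 46.24 days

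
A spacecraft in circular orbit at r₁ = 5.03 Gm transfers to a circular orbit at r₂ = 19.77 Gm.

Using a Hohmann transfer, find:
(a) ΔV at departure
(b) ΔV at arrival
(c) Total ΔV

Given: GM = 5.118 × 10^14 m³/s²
r₁ = 5.03 Gm = 5.03 × 10^9 m
r₂ = 19.77 Gm = 1.977 × 10^10 m
GM = 5.118 × 10^14 m³/s²
Transfer ellipse: a_t = (r₁ + r₂)/2 = 1.24 × 10^10 m
Circular speed at r₁: v₁ = √(GM/r₁) = 318.982 m/s
Transfer speed at r₁ (periapsis): v₁ₜ = √(GM(2/r₁ − 1/a_t)) = 402.771 m/s
(a) ΔV₁ = v₁ₜ − v₁ = 83.7894 m/s ≈ 83.79 m/s
Circular speed at r₂: v₂ = √(GM/r₂) = 160.897 m/s
Transfer speed at r₂ (apoapsis): v₂ₜ = √(GM(2/r₂ − 1/a_t)) = 102.475 m/s
(b) ΔV₂ = v₂ − v₂ₜ = 58.4211 m/s ≈ 58.42 m/s
(c) ΔV_total = ΔV₁ + ΔV₂ = 142.211 m/s ≈ 142.2 m/s

Final answer:
(a) ΔV₁ = 83.79 m/s
(b) ΔV₂ = 58.42 m/s
(c) ΔV_total = 142.2 m/s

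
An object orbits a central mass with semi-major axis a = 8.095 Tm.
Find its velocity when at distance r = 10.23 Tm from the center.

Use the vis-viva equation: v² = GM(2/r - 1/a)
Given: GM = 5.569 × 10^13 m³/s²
a = 8.095 Tm = 8.095 × 10^12 m
r = 10.23 Tm = 1.023 × 10^13 m
GM = 5.569 × 10^13 m³/s²
2/r − 1/a = 1.95503 × 10^-13 − 1.23533 × 10^-13 = 7.19704 × 10^-14 m⁻¹
v² = GM (2/r − 1/a) = 4.00803 m²/s²
v = 2.00201 m/s ≈ 2.002 m/s

Final answer: 2.002 m/s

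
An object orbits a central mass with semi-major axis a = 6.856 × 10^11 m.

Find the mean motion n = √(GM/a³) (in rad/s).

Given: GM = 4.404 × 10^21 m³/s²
a = 6.856 × 10^11 m
GM = 4.404 × 10^21 m³/s²
a³ = 3.22264 × 10^35 m³
GM/a³ = (4.404 × 10^21) / (3.22264 × 10^35) = 1.36658 × 10^-14 s⁻²
n = √(GM/a³) = 1.16901 × 10^-7 rad/s ≈ 1.169 × 10^-7 rad/s

Final answer: n = 1.169 × 10^-7 rad/s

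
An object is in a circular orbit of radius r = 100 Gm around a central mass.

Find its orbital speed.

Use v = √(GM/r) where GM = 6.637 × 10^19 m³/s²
r = 100 Gm = 1 × 10^11 m
GM = 6.637 × 10^19 m³/s²
GM/r = (6.637 × 10^19) / (1 × 10^11) = 6.637 × 10^8 m²/s²
v = √(GM/r) = 25762.4 m/s ≈ 25.76 km/s

Final answer: 25.76 km/s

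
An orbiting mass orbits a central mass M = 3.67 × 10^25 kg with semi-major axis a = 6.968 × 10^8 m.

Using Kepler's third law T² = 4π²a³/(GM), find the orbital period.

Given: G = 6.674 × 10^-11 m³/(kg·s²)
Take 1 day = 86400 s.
M = 3.67 × 10^25 kg
GM = G × M = 6.674 × 10^-11 × 3.67 × 10^25 = 2.44936 × 10^15 m³/s²
a = 6.968 × 10^8 m
a³ = 3.38317 × 10^26 m³
T = 2π √(a³/GM) = 2π √((3.38317 × 10^26) / (2.44936 × 10^15)) = 2π × 371652 s
T = 2.33516 × 10^6 s ≈ 27.03 days

Final answer: 27.03 days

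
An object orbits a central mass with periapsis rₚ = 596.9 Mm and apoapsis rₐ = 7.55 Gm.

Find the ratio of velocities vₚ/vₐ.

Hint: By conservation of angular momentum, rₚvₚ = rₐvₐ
rₚ = 596.9 Mm = 5.969 × 10^8 m
rₐ = 7.55 Gm = 7.55 × 10^9 m
rₚvₚ = rₐvₐ  ⇒  vₚ/vₐ = rₐ/rₚ
vₚ/vₐ = (7.55 × 10^9) / (5.969 × 10^8) = 12.6487

Final answer: vₚ/vₐ = 12.65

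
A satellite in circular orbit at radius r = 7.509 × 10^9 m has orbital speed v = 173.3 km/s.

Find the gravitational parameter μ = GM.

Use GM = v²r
r = 7.509 × 10^9 m
v = 173.3 km/s = 173300 m/s
v² = 3.00329 × 10^10 m²/s²
GM = v²r = 3.00329 × 10^10 × 7.509 × 10^9 = 2.25517 × 10^20 m³/s²
GM ≈ 2.255 × 10^20 m³/s²

Final answer: GM = 2.255 × 10^20 m³/s²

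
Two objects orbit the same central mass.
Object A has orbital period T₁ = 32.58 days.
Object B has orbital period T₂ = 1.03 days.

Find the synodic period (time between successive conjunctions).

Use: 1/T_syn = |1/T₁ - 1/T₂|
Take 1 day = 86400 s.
T₁ = 32.58 days = 2.81491 × 10^6 s
T₂ = 1.03 days = 88992 s
1/T₁ = 3.55251 × 10^-7 s⁻¹
1/T₂ = 1.1237 × 10^-5 s⁻¹
|1/T₁ − 1/T₂| = 1.08817 × 10^-5 s⁻¹
T_syn = 1 / |1/T₁ − 1/T₂| = 91897.3 s ≈ 1.064 days

Final answer: T_syn = 1.064 days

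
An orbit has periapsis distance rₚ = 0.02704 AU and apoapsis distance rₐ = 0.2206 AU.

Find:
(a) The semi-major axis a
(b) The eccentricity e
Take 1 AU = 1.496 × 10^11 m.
rₚ = 0.02704 AU = 4.04518 × 10^9 m
rₐ = 0.2206 AU = 3.30018 × 10^10 m
(a) a = (rₚ + rₐ)/2 = 1.85235 × 10^10 m ≈ 0.1238 AU
(b) e = (rₐ − rₚ)/(rₐ + rₚ) = (2.89566 × 10^10) / (3.70469 × 10^10) = 0.781618

Final answer:
(a) a = 0.1238 AU
(b) e = 0.7816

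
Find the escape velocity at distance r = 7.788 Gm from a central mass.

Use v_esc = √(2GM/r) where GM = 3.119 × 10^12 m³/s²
r = 7.788 Gm = 7.788 × 10^9 m
GM = 3.119 × 10^12 m³/s²
2GM/r = 2 × (3.119 × 10^12) / (7.788 × 10^9) = 800.976 m²/s²
v_esc = √(2GM/r) = 28.3015 m/s ≈ 28.3 m/s

Final answer: 28.3 m/s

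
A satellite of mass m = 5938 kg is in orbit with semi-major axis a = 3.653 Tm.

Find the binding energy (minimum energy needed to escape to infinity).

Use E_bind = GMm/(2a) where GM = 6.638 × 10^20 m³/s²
a = 3.653 Tm = 3.653 × 10^12 m
GM = 6.638 × 10^20 m³/s²
m = 5938 kg
GMm = 6.638 × 10^20 × 5938 = 3.94164 × 10^24 m³·kg/s²
2a = 7.306 × 10^12 m
E_bind = GMm/(2a) = 5.39508 × 10^11 J ≈ 539.5 GJ

Final answer: 539.5 GJ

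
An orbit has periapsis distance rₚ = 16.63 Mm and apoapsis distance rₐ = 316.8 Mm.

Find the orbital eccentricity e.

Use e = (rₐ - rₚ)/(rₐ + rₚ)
rₚ = 16.63 Mm = 1.663 × 10^7 m
rₐ = 316.8 Mm = 3.168 × 10^8 m
rₐ − rₚ = 3.0017 × 10^8 m
rₐ + rₚ = 3.3343 × 10^8 m
e = (rₐ − rₚ)/(rₐ + rₚ) = 0.900249

Final answer: e = 0.9002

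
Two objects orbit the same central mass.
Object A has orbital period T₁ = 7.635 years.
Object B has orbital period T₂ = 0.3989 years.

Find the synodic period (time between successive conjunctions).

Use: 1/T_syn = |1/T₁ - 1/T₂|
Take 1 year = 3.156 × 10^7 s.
T₁ = 7.635 years = 2.40961 × 10^8 s
T₂ = 0.3989 years = 1.25893 × 10^7 s
1/T₁ = 4.15006 × 10^-9 s⁻¹
1/T₂ = 7.94326 × 10^-8 s⁻¹
|1/T₁ − 1/T₂| = 7.52826 × 10^-8 s⁻¹
T_syn = 1 / |1/T₁ − 1/T₂| = 1.32833 × 10^7 s ≈ 0.4209 years

Final answer: T_syn = 0.4209 years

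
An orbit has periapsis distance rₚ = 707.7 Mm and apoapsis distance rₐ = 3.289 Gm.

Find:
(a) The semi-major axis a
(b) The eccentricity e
rₚ = 707.7 Mm = 7.077 × 10^8 m
rₐ = 3.289 Gm = 3.289 × 10^9 m
(a) a = (rₚ + rₐ)/2 = 1.99835 × 10^9 m ≈ 1.998 Gm
(b) e = (rₐ − rₚ)/(rₐ + rₚ) = (2.5813 × 10^9) / (3.9967 × 10^9) = 0.645858

Final answer:
(a) a = 1.998 Gm
(b) e = 0.6459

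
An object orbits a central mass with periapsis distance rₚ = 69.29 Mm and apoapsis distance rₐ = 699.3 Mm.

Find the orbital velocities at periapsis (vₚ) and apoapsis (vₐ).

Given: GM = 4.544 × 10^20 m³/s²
rₚ = 69.29 Mm = 6.929 × 10^7 m
rₐ = 699.3 Mm = 6.993 × 10^8 m
GM = 4.544 × 10^20 m³/s²
a = (rₚ + rₐ)/2 = 3.84295 × 10^8 m
Vis-viva: v² = GM (2/r − 1/a)
vₚ² = 4.544 × 10^20 × (2.88642 × 10^-8 − 2.60217 × 10^-9) = 1.19335 × 10^13 m²/s²
vₚ = 3.45448 × 10^6 m/s ≈ 3454 km/s
vₐ² = 4.544 × 10^20 × (2.86 × 10^-9 − 2.60217 × 10^-9) = 1.1716 × 10^11 m²/s²
vₐ = 342287 m/s ≈ 342.3 km/s

Final answer: vₚ = 3454 km/s, vₐ = 342.3 km/s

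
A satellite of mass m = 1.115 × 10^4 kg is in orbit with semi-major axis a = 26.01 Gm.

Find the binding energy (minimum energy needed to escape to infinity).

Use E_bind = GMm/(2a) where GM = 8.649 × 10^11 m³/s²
a = 26.01 Gm = 2.601 × 10^10 m
GM = 8.649 × 10^11 m³/s²
m = 1.115 × 10^4 kg
GMm = 8.649 × 10^11 × 11150 = 9.64363 × 10^15 m³·kg/s²
2a = 5.202 × 10^10 m
E_bind = GMm/(2a) = 185383 J ≈ 185.4 kJ

Final answer: 185.4 kJ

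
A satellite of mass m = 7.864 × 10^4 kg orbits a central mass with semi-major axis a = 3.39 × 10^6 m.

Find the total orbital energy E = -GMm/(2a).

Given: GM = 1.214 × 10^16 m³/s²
a = 3.39 × 10^6 m
GM = 1.214 × 10^16 m³/s²
2a = 6.78 × 10^6 m
GMm = 1.214 × 10^16 × 78640 = 9.5469 × 10^20 m³·kg/s²
E = −GMm/(2a) = -1.4081 × 10^14 J ≈ -140.8 TJ

Final answer: -140.8 TJ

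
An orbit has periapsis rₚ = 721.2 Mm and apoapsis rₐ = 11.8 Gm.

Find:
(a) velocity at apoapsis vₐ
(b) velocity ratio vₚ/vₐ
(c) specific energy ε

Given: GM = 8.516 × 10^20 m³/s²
rₚ = 721.2 Mm = 7.212 × 10^8 m
rₐ = 11.8 Gm = 1.18 × 10^10 m
GM = 8.516 × 10^20 m³/s²
a = (rₚ + rₐ)/2 = 6.2606 × 10^9 m
e = (rₐ − rₚ)/(rₐ + rₚ) = (1.10788 × 10^10) / (1.25212 × 10^10) = 0.884803
(a) vₐ² = GM (2/rₐ − 1/a) = 8.516 × 10^20 × (1.69492 × 10^-10 − 1.59729 × 10^-10) = 8.31368 × 10^9 m²/s²;  vₐ = 91179.4 m/s ≈ 91.18 km/s
(b) vₚ/vₐ = rₐ/rₚ (angular momentum) = (1.18 × 10^10) / (7.212 × 10^8) = 16.3616 ≈ 16.36
(c) 2a = 1.25212 × 10^10 m;  ε = −GM/(2a) = -6.80127 × 10^10 J/kg ≈ -68.01 GJ/kg

Final answer:
(a) velocity at apoapsis vₐ = 91.18 km/s
(b) velocity ratio vₚ/vₐ = 16.36
(c) specific energy ε = -68.01 GJ/kg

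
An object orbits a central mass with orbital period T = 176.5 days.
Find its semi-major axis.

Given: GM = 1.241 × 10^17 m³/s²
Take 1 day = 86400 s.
T = 176.5 days = 1.52496 × 10^7 s
GM = 1.241 × 10^17 m³/s²
Kepler's third law: a³ = GM T² / (4π²)
T² = 2.3255 × 10^14 s²
a³ = (1.241 × 10^17) × (2.3255 × 10^14) / (4π²) = 7.31019 × 10^29 m³
a = (a³)^(1/3) = 9.0083 × 10^9 m ≈ 9.008 × 10^9 m

Final answer: 9.008 × 10^9 m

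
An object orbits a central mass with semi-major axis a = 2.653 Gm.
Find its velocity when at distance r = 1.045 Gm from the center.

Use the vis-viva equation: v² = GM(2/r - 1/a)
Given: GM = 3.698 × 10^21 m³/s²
a = 2.653 Gm = 2.653 × 10^9 m
r = 1.045 Gm = 1.045 × 10^9 m
GM = 3.698 × 10^21 m³/s²
2/r − 1/a = 1.91388 × 10^-9 − 3.76932 × 10^-10 = 1.53694 × 10^-9 m⁻¹
v² = GM (2/r − 1/a) = 5.68362 × 10^12 m²/s²
v = 2.38403 × 10^6 m/s ≈ 2384 km/s

Final answer: 2384 km/s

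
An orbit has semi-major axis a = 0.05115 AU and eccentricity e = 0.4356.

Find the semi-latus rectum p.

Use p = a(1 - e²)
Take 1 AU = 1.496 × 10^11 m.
a = 0.05115 AU = 7.65204 × 10^9 m
e = 0.4356,  e² = 0.189747,  1 − e² = 0.810253
p = a(1 − e²) = 7.65204 × 10^9 m × 0.810253 = 6.20009 × 10^9 m ≈ 0.04144 AU

Final answer: p = 0.04144 AU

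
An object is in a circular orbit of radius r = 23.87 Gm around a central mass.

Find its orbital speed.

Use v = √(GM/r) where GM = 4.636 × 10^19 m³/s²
r = 23.87 Gm = 2.387 × 10^10 m
GM = 4.636 × 10^19 m³/s²
GM/r = (4.636 × 10^19) / (2.387 × 10^10) = 1.94219 × 10^9 m²/s²
v = √(GM/r) = 44070.2 m/s ≈ 44.07 km/s

Final answer: 44.07 km/s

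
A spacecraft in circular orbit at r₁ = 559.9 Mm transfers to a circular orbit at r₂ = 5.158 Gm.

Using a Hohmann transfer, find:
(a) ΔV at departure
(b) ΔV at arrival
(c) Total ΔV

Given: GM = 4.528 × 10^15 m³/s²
r₁ = 559.9 Mm = 5.599 × 10^8 m
r₂ = 5.158 Gm = 5.158 × 10^9 m
GM = 4.528 × 10^15 m³/s²
Transfer ellipse: a_t = (r₁ + r₂)/2 = 2.85895 × 10^9 m
Circular speed at r₁: v₁ = √(GM/r₁) = 2843.79 m/s
Transfer speed at r₁ (periapsis): v₁ₜ = √(GM(2/r₁ − 1/a_t)) = 3819.75 m/s
(a) ΔV₁ = v₁ₜ − v₁ = 975.961 m/s ≈ 976 m/s
Circular speed at r₂: v₂ = √(GM/r₂) = 936.942 m/s
Transfer speed at r₂ (apoapsis): v₂ₜ = √(GM(2/r₂ − 1/a_t)) = 414.634 m/s
(b) ΔV₂ = v₂ − v₂ₜ = 522.308 m/s ≈ 522.3 m/s
(c) ΔV_total = ΔV₁ + ΔV₂ = 1498.27 m/s ≈ 1.498 km/s

Final answer:
(a) ΔV₁ = 976 m/s
(b) ΔV₂ = 522.3 m/s
(c) ΔV_total = 1.498 km/s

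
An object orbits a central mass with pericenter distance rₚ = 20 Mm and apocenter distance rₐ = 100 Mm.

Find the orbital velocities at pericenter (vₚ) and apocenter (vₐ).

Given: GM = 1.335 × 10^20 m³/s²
rₚ = 20 Mm = 2 × 10^7 m
rₐ = 100 Mm = 1 × 10^8 m
GM = 1.335 × 10^20 m³/s²
a = (rₚ + rₐ)/2 = 6 × 10^7 m
Vis-viva: v² = GM (2/r − 1/a)
vₚ² = 1.335 × 10^20 × (1 × 10^-7 − 1.66667 × 10^-8) = 1.1125 × 10^13 m²/s²
vₚ = 3.33542 × 10^6 m/s ≈ 3335 km/s
vₐ² = 1.335 × 10^20 × (2 × 10^-8 − 1.66667 × 10^-8) = 4.45 × 10^11 m²/s²
vₐ = 667083 m/s ≈ 667.1 km/s

Final answer: vₚ = 3335 km/s, vₐ = 667.1 km/s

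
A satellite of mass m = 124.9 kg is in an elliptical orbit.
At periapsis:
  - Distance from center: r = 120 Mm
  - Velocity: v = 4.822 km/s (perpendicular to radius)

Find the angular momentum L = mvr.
r = 120 Mm = 1.2 × 10^8 m
v = 4.822 km/s = 4822 m/s
vr = 4822 × 1.2 × 10^8 = 5.7864 × 10^11 m²/s
L = m × vr = 124.9 × 5.7864 × 10^11 = 7.22721 × 10^13 kg·m²/s ≈ 7.227 × 10^13 kg·m²/s

Final answer: L = 7.227 × 10^13 kg·m²/s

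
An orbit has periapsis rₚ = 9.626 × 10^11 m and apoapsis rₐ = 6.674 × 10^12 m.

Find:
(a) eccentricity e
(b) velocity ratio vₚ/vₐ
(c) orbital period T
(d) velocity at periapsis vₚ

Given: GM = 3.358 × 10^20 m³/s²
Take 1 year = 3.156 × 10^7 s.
rₚ = 9.626 × 10^11 m
rₐ = 6.674 × 10^12 m
GM = 3.358 × 10^20 m³/s²
a = (rₚ + rₐ)/2 = 3.8183 × 10^12 m
e = (rₐ − rₚ)/(rₐ + rₚ) = (5.7114 × 10^12) / (7.6366 × 10^12) = 0.747898
(a) e = 0.747898 ≈ 0.7479
(b) vₚ/vₐ = rₐ/rₚ (angular momentum) = (6.674 × 10^12) / (9.626 × 10^11) = 6.93331 ≈ 6.933
(c) a³ = 5.56686 × 10^37 m³;  T = 2π √(a³/GM) = 2π × 4.0716 × 10^8 s = 2.55826 × 10^9 s ≈ 81.06 years
(d) vₚ² = GM (2/rₚ − 1/a) = 3.358 × 10^20 × (2.07771 × 10^-12 − 2.61897 × 10^-13) = 6.09749 × 10^8 m²/s²;  vₚ = 24693.1 m/s ≈ 24.69 km/s

Final answer:
(a) eccentricity e = 0.7479
(b) velocity ratio vₚ/vₐ = 6.933
(c) orbital period T = 81.06 years
(d) velocity at periapsis vₚ = 24.69 km/s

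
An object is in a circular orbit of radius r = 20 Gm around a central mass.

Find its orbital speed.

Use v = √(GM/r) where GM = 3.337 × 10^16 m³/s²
r = 20 Gm = 2 × 10^10 m
GM = 3.337 × 10^16 m³/s²
GM/r = (3.337 × 10^16) / (2 × 10^10) = 1.6685 × 10^6 m²/s²
v = √(GM/r) = 1291.7 m/s ≈ 1.292 km/s

Final answer: 1.292 km/s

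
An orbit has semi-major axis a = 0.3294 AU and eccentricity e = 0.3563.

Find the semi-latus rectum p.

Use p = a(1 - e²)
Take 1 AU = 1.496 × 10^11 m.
a = 0.3294 AU = 4.92782 × 10^10 m
e = 0.3563,  e² = 0.12695,  1 − e² = 0.87305
p = a(1 − e²) = 4.92782 × 10^10 m × 0.87305 = 4.30224 × 10^10 m ≈ 0.2876 AU

Final answer: p = 0.2876 AU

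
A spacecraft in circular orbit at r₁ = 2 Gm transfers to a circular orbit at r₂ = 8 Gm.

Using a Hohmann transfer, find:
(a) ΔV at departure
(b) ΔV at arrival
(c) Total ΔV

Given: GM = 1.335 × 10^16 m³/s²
r₁ = 2 Gm = 2 × 10^9 m
r₂ = 8 Gm = 8 × 10^9 m
GM = 1.335 × 10^16 m³/s²
Transfer ellipse: a_t = (r₁ + r₂)/2 = 5 × 10^9 m
Circular speed at r₁: v₁ = √(GM/r₁) = 2583.6 m/s
Transfer speed at r₁ (periapsis): v₁ₜ = √(GM(2/r₁ − 1/a_t)) = 3268.03 m/s
(a) ΔV₁ = v₁ₜ − v₁ = 684.425 m/s ≈ 684.4 m/s
Circular speed at r₂: v₂ = √(GM/r₂) = 1291.8 m/s
Transfer speed at r₂ (apoapsis): v₂ₜ = √(GM(2/r₂ − 1/a_t)) = 817.007 m/s
(b) ΔV₂ = v₂ − v₂ₜ = 474.794 m/s ≈ 474.8 m/s
(c) ΔV_total = ΔV₁ + ΔV₂ = 1159.22 m/s ≈ 1.159 km/s

Final answer:
(a) ΔV₁ = 684.4 m/s
(b) ΔV₂ = 474.8 m/s
(c) ΔV_total = 1.159 km/s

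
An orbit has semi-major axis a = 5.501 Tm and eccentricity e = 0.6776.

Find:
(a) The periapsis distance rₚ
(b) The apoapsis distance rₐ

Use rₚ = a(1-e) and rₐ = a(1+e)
a = 5.501 Tm = 5.501 × 10^12 m
e = 0.6776:  1 − e = 0.3224,  1 + e = 1.6776
(a) rₚ = a(1 − e) = 5.501 × 10^12 m × 0.3224 = 1.77352 × 10^12 m ≈ 1.774 Tm
(b) rₐ = a(1 + e) = 5.501 × 10^12 m × 1.6776 = 9.22848 × 10^12 m ≈ 9.228 Tm

Final answer:
(a) rₚ = 1.774 Tm
(b) rₐ = 9.228 Tm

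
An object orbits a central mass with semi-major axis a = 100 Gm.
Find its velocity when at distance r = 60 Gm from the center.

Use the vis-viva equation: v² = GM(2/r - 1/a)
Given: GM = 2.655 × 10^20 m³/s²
a = 100 Gm = 1 × 10^11 m
r = 60 Gm = 6 × 10^10 m
GM = 2.655 × 10^20 m³/s²
2/r − 1/a = 3.33333 × 10^-11 − 1 × 10^-11 = 2.33333 × 10^-11 m⁻¹
v² = GM (2/r − 1/a) = 6.195 × 10^9 m²/s²
v = 78708.3 m/s ≈ 78.71 km/s

Final answer: 78.71 km/s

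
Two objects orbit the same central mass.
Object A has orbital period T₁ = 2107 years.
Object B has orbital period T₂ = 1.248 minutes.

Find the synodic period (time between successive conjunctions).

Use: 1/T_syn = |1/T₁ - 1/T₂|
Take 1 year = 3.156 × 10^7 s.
T₁ = 2107 years = 6.64969 × 10^10 s
T₂ = 1.248 minutes = 74.88 s
1/T₁ = 1.50383 × 10^-11 s⁻¹
1/T₂ = 0.0133547 s⁻¹
|1/T₁ − 1/T₂| = 0.0133547 s⁻¹
T_syn = 1 / |1/T₁ − 1/T₂| = 74.88 s ≈ 1.248 minutes

Final answer: T_syn = 1.248 minutes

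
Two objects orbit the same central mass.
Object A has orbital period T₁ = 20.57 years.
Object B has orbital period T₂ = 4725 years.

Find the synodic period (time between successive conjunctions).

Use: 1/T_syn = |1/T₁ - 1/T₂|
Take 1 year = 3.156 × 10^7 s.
T₁ = 20.57 years = 6.49189 × 10^8 s
T₂ = 4725 years = 1.49121 × 10^11 s
1/T₁ = 1.54038 × 10^-9 s⁻¹
1/T₂ = 6.70596 × 10^-12 s⁻¹
|1/T₁ − 1/T₂| = 1.53368 × 10^-9 s⁻¹
T_syn = 1 / |1/T₁ − 1/T₂| = 6.52028 × 10^8 s ≈ 20.66 years

Final answer: T_syn = 20.66 years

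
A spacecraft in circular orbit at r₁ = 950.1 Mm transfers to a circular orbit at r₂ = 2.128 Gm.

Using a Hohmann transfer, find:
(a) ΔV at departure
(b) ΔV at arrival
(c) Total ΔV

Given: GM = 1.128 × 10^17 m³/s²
r₁ = 950.1 Mm = 9.501 × 10^8 m
r₂ = 2.128 Gm = 2.128 × 10^9 m
GM = 1.128 × 10^17 m³/s²
Transfer ellipse: a_t = (r₁ + r₂)/2 = 1.53905 × 10^9 m
Circular speed at r₁: v₁ = √(GM/r₁) = 10896.1 m/s
Transfer speed at r₁ (periapsis): v₁ₜ = √(GM(2/r₁ − 1/a_t)) = 12812.4 m/s
(a) ΔV₁ = v₁ₜ − v₁ = 1916.3 m/s ≈ 1.916 km/s
Circular speed at r₂: v₂ = √(GM/r₂) = 7280.63 m/s
Transfer speed at r₂ (apoapsis): v₂ₜ = √(GM(2/r₂ − 1/a_t)) = 5720.41 m/s
(b) ΔV₂ = v₂ − v₂ₜ = 1560.22 m/s ≈ 1.56 km/s
(c) ΔV_total = ΔV₁ + ΔV₂ = 3476.51 m/s ≈ 3.477 km/s

Final answer:
(a) ΔV₁ = 1.916 km/s
(b) ΔV₂ = 1.56 km/s
(c) ΔV_total = 3.477 km/s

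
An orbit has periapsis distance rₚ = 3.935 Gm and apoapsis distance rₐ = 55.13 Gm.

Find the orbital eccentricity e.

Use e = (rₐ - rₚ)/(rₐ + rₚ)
rₚ = 3.935 Gm = 3.935 × 10^9 m
rₐ = 55.13 Gm = 5.513 × 10^10 m
rₐ − rₚ = 5.1195 × 10^10 m
rₐ + rₚ = 5.9065 × 10^10 m
e = (rₐ − rₚ)/(rₐ + rₚ) = 0.866757

Final answer: e = 0.8668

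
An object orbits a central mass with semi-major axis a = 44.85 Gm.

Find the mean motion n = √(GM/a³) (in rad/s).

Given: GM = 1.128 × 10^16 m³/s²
a = 44.85 Gm = 4.485 × 10^10 m
GM = 1.128 × 10^16 m³/s²
a³ = 9.02168 × 10^31 m³
GM/a³ = (1.128 × 10^16) / (9.02168 × 10^31) = 1.25032 × 10^-16 s⁻²
n = √(GM/a³) = 1.11818 × 10^-8 rad/s ≈ 1.118 × 10^-8 rad/s

Final answer: n = 1.118 × 10^-8 rad/s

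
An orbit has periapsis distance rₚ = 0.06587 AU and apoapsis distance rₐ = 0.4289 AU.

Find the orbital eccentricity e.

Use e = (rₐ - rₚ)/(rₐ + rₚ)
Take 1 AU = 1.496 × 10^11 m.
rₚ = 0.06587 AU = 9.85415 × 10^9 m
rₐ = 0.4289 AU = 6.41634 × 10^10 m
rₐ − rₚ = 5.43093 × 10^10 m
rₐ + rₚ = 7.40176 × 10^10 m
e = (rₐ − rₚ)/(rₐ + rₚ) = 0.733735

Final answer: e = 0.7337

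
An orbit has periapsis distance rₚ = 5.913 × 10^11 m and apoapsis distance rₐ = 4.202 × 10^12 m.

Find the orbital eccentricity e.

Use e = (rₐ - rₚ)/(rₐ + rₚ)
rₚ = 5.913 × 10^11 m
rₐ = 4.202 × 10^12 m
rₐ − rₚ = 3.6107 × 10^12 m
rₐ + rₚ = 4.7933 × 10^12 m
e = (rₐ − rₚ)/(rₐ + rₚ) = 0.753281

Final answer: e = 0.7533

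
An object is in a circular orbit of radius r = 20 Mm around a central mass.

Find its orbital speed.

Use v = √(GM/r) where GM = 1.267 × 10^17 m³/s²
r = 20 Mm = 2 × 10^7 m
GM = 1.267 × 10^17 m³/s²
GM/r = (1.267 × 10^17) / (2 × 10^7) = 6.335 × 10^9 m²/s²
v = √(GM/r) = 79592.7 m/s ≈ 79.59 km/s

Final answer: 79.59 km/s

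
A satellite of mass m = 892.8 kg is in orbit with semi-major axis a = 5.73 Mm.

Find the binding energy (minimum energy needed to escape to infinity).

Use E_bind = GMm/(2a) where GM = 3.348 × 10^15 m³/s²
a = 5.73 Mm = 5.73 × 10^6 m
GM = 3.348 × 10^15 m³/s²
m = 892.8 kg
GMm = 3.348 × 10^15 × 892.8 = 2.98909 × 10^18 m³·kg/s²
2a = 1.146 × 10^7 m
E_bind = GMm/(2a) = 2.60828 × 10^11 J ≈ 260.8 GJ

Final answer: 260.8 GJ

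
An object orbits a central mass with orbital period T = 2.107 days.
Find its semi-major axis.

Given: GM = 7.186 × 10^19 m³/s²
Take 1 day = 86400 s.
T = 2.107 days = 182045 s
GM = 7.186 × 10^19 m³/s²
Kepler's third law: a³ = GM T² / (4π²)
T² = 3.31403 × 10^10 s²
a³ = (7.186 × 10^19) × (3.31403 × 10^10) / (4π²) = 6.03232 × 10^28 m³
a = (a³)^(1/3) = 3.92188 × 10^9 m ≈ 3.922 Gm

Final answer: 3.922 Gm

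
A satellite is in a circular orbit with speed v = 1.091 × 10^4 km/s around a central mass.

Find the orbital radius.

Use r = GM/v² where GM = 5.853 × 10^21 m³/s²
v = 1.091 × 10^4 km/s = 1.091 × 10^7 m/s
GM = 5.853 × 10^21 m³/s²
v² = 1.19028 × 10^14 m²/s²
r = GM/v² = (5.853 × 10^21) / (1.19028 × 10^14) = 4.91733 × 10^7 m ≈ 4.917 × 10^7 m

Final answer: 4.917 × 10^7 m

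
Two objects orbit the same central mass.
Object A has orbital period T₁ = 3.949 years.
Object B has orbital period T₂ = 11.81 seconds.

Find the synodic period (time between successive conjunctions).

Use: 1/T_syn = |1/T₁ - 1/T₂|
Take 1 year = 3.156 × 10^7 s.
T₁ = 3.949 years = 1.2463 × 10^8 s
T₂ = 11.81 seconds
1/T₁ = 8.02372 × 10^-9 s⁻¹
1/T₂ = 0.084674 s⁻¹
|1/T₁ − 1/T₂| = 0.084674 s⁻¹
T_syn = 1 / |1/T₁ − 1/T₂| = 11.81 s ≈ 11.81 seconds

Final answer: T_syn = 11.81 seconds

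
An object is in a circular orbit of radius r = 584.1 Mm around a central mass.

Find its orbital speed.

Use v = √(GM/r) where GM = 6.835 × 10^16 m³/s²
r = 584.1 Mm = 5.841 × 10^8 m
GM = 6.835 × 10^16 m³/s²
GM/r = (6.835 × 10^16) / (5.841 × 10^8) = 1.17018 × 10^8 m²/s²
v = √(GM/r) = 10817.5 m/s ≈ 10.82 km/s

Final answer: 10.82 km/s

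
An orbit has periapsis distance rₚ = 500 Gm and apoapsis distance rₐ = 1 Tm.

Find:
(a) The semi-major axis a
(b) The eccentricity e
rₚ = 500 Gm = 5 × 10^11 m
rₐ = 1 Tm = 1 × 10^12 m
(a) a = (rₚ + rₐ)/2 = 7.5 × 10^11 m ≈ 750 Gm
(b) e = (rₐ − rₚ)/(rₐ + rₚ) = (5 × 10^11) / (1.5 × 10^12) = 0.333333

Final answer:
(a) a = 750 Gm
(b) e = 0.3333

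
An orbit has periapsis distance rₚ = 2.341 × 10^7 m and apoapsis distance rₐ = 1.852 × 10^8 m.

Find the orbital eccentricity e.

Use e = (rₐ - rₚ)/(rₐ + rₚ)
rₚ = 2.341 × 10^7 m
rₐ = 1.852 × 10^8 m
rₐ − rₚ = 1.6179 × 10^8 m
rₐ + rₚ = 2.0861 × 10^8 m
e = (rₐ − rₚ)/(rₐ + rₚ) = 0.775562

Final answer: e = 0.7756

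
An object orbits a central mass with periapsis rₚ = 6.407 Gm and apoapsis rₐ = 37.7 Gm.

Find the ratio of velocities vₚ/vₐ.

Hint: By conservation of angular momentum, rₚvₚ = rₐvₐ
rₚ = 6.407 Gm = 6.407 × 10^9 m
rₐ = 37.7 Gm = 3.77 × 10^10 m
rₚvₚ = rₐvₐ  ⇒  vₚ/vₐ = rₐ/rₚ
vₚ/vₐ = (3.77 × 10^10) / (6.407 × 10^9) = 5.88419

Final answer: vₚ/vₐ = 5.884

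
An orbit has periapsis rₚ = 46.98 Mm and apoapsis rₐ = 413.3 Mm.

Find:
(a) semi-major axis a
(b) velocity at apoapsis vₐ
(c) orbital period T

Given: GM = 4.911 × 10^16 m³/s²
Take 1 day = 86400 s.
rₚ = 46.98 Mm = 4.698 × 10^7 m
rₐ = 413.3 Mm = 4.133 × 10^8 m
GM = 4.911 × 10^16 m³/s²
a = (rₚ + rₐ)/2 = 2.3014 × 10^8 m
e = (rₐ − rₚ)/(rₐ + rₚ) = (3.6632 × 10^8) / (4.6028 × 10^8) = 0.795863
(a) a = 2.3014 × 10^8 m ≈ 230.1 Mm
(b) vₐ² = GM (2/rₐ − 1/a) = 4.911 × 10^16 × (4.8391 × 10^-9 − 4.34518 × 10^-9) = 2.42563 × 10^7 m²/s²;  vₐ = 4925.07 m/s ≈ 4.925 km/s
(c) a³ = 1.21892 × 10^25 m³;  T = 2π √(a³/GM) = 2π × 15754.4 s = 98988.1 s ≈ 1.146 days

Final answer:
(a) semi-major axis a = 230.1 Mm
(b) velocity at apoapsis vₐ = 4.925 km/s
(c) orbital period T = 1.146 days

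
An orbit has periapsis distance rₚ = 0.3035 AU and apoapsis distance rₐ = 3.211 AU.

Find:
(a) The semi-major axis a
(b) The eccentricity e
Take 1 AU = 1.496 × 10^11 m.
rₚ = 0.3035 AU = 4.54036 × 10^10 m
rₐ = 3.211 AU = 4.80366 × 10^11 m
(a) a = (rₚ + rₐ)/2 = 2.62885 × 10^11 m ≈ 1.757 AU
(b) e = (rₐ − rₚ)/(rₐ + rₚ) = (4.34962 × 10^11) / (5.25769 × 10^11) = 0.827287

Final answer:
(a) a = 1.757 AU
(b) e = 0.8273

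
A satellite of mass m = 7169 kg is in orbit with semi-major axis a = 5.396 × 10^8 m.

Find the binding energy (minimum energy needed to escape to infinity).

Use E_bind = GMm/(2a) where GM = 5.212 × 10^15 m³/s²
a = 5.396 × 10^8 m
GM = 5.212 × 10^15 m³/s²
m = 7169 kg
GMm = 5.212 × 10^15 × 7169 = 3.73648 × 10^19 m³·kg/s²
2a = 1.0792 × 10^9 m
E_bind = GMm/(2a) = 3.46227 × 10^10 J ≈ 34.62 GJ

Final answer: 34.62 GJ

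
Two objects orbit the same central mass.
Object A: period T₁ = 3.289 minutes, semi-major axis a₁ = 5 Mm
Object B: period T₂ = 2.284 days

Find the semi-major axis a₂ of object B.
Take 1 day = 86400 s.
T₁ = 3.289 minutes = 197.34 s
T₂ = 2.284 days = 197338 s
a₁ = 5 Mm = 5 × 10^6 m
Kepler's third law: (T₂/T₁)² = (a₂/a₁)³  ⇒  a₂ = a₁ (T₂/T₁)^(2/3)
T₂/T₁ = 999.988
(T₂/T₁)^(2/3) = 99.9992
a₂ = 5 × 10^6 m × 99.9992 = 4.99996 × 10^8 m ≈ 500 Mm

Final answer: a₂ = 500 Mm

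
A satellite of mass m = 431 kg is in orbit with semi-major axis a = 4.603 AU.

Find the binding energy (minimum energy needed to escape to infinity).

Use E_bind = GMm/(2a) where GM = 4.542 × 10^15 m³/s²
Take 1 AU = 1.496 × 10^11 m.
a = 4.603 AU = 6.88609 × 10^11 m
GM = 4.542 × 10^15 m³/s²
m = 431 kg
GMm = 4.542 × 10^15 × 431 = 1.9576 × 10^18 m³·kg/s²
2a = 1.37722 × 10^12 m
E_bind = GMm/(2a) = 1.42142 × 10^6 J ≈ 1.421 MJ

Final answer: 1.421 MJ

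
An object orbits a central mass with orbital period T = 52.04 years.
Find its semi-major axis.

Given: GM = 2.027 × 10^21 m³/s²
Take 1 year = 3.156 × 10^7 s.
T = 52.04 years = 1.64238 × 10^9 s
GM = 2.027 × 10^21 m³/s²
Kepler's third law: a³ = GM T² / (4π²)
T² = 2.69742 × 10^18 s²
a³ = (2.027 × 10^21) × (2.69742 × 10^18) / (4π²) = 1.38498 × 10^38 m³
a = (a³)^(1/3) = 5.17385 × 10^12 m ≈ 5.174 × 10^12 m

Final answer: 5.174 × 10^12 m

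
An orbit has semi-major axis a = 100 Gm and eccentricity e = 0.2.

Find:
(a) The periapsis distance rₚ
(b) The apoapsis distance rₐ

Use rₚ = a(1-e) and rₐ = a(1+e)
a = 100 Gm = 1 × 10^11 m
e = 0.2:  1 − e = 0.8,  1 + e = 1.2
(a) rₚ = a(1 − e) = 1 × 10^11 m × 0.8 = 8 × 10^10 m ≈ 80 Gm
(b) rₐ = a(1 + e) = 1 × 10^11 m × 1.2 = 1.2 × 10^11 m ≈ 120 Gm

Final answer:
(a) rₚ = 80 Gm
(b) rₐ = 120 Gm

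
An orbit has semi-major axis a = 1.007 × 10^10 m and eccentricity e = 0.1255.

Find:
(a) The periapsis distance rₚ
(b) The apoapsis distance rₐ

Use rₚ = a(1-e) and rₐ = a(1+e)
a = 1.007 × 10^10 m
e = 0.1255:  1 − e = 0.8745,  1 + e = 1.1255
(a) rₚ = a(1 − e) = 1.007 × 10^10 m × 0.8745 = 8.80621 × 10^9 m ≈ 8.806 × 10^9 m
(b) rₐ = a(1 + e) = 1.007 × 10^10 m × 1.1255 = 1.13338 × 10^10 m ≈ 1.133 × 10^10 m

Final answer:
(a) rₚ = 8.806 × 10^9 m
(b) rₐ = 1.133 × 10^10 m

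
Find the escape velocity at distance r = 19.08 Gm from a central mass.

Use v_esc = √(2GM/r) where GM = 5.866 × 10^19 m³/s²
r = 19.08 Gm = 1.908 × 10^10 m
GM = 5.866 × 10^19 m³/s²
2GM/r = 2 × (5.866 × 10^19) / (1.908 × 10^10) = 6.14885 × 10^9 m²/s²
v_esc = √(2GM/r) = 78414.6 m/s ≈ 78.41 km/s

Final answer: 78.41 km/s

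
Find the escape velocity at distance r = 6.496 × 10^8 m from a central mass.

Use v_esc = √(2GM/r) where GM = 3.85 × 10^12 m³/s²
r = 6.496 × 10^8 m
GM = 3.85 × 10^12 m³/s²
2GM/r = 2 × (3.85 × 10^12) / (6.496 × 10^8) = 11853.4 m²/s²
v_esc = √(2GM/r) = 108.874 m/s ≈ 108.9 m/s

Final answer: 108.9 m/s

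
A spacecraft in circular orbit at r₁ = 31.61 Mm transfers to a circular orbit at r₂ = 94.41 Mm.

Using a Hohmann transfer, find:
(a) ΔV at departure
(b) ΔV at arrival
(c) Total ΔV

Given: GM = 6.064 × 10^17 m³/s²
r₁ = 31.61 Mm = 3.161 × 10^7 m
r₂ = 94.41 Mm = 9.441 × 10^7 m
GM = 6.064 × 10^17 m³/s²
Transfer ellipse: a_t = (r₁ + r₂)/2 = 6.301 × 10^7 m
Circular speed at r₁: v₁ = √(GM/r₁) = 138506 m/s
Transfer speed at r₁ (periapsis): v₁ₜ = √(GM(2/r₁ − 1/a_t)) = 169540 m/s
(a) ΔV₁ = v₁ₜ − v₁ = 31034.2 m/s ≈ 31.03 km/s
Circular speed at r₂: v₂ = √(GM/r₂) = 80143.9 m/s
Transfer speed at r₂ (apoapsis): v₂ₜ = √(GM(2/r₂ − 1/a_t)) = 56764.7 m/s
(b) ΔV₂ = v₂ − v₂ₜ = 23379.3 m/s ≈ 23.38 km/s
(c) ΔV_total = ΔV₁ + ΔV₂ = 54413.4 m/s ≈ 54.41 km/s

Final answer:
(a) ΔV₁ = 31.03 km/s
(b) ΔV₂ = 23.38 km/s
(c) ΔV_total = 54.41 km/s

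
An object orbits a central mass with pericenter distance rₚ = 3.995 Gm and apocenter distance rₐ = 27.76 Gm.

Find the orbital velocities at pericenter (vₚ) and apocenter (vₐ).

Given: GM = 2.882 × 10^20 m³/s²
rₚ = 3.995 Gm = 3.995 × 10^9 m
rₐ = 27.76 Gm = 2.776 × 10^10 m
GM = 2.882 × 10^20 m³/s²
a = (rₚ + rₐ)/2 = 1.58775 × 10^10 m
Vis-viva: v² = GM (2/r − 1/a)
vₚ² = 2.882 × 10^20 × (5.00626 × 10^-10 − 6.29822 × 10^-11) = 1.26129 × 10^11 m²/s²
vₚ = 355146 m/s ≈ 355.1 km/s
vₐ² = 2.882 × 10^20 × (7.20461 × 10^-11 − 6.29822 × 10^-11) = 2.61222 × 10^9 m²/s²
vₐ = 51109.8 m/s ≈ 51.11 km/s

Final answer: vₚ = 355.1 km/s, vₐ = 51.11 km/s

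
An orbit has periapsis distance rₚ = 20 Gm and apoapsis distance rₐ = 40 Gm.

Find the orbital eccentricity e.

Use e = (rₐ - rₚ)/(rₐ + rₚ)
rₚ = 20 Gm = 2 × 10^10 m
rₐ = 40 Gm = 4 × 10^10 m
rₐ − rₚ = 2 × 10^10 m
rₐ + rₚ = 6 × 10^10 m
e = (rₐ − rₚ)/(rₐ + rₚ) = 0.333333

Final answer: e = 0.3333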